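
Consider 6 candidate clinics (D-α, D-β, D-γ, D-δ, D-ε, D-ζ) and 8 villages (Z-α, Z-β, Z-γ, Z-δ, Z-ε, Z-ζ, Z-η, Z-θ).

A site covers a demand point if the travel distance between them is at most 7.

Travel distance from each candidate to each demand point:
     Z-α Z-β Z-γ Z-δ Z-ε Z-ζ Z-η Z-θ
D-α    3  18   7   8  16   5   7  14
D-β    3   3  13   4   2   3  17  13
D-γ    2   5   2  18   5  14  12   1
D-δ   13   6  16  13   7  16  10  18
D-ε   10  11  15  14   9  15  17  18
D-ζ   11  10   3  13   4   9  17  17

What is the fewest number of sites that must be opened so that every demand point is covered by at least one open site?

3

Coverage sets (demand points within 7 of each site):
  D-α: {Z-α, Z-γ, Z-ζ, Z-η}
  D-β: {Z-α, Z-β, Z-δ, Z-ε, Z-ζ}
  D-γ: {Z-α, Z-β, Z-γ, Z-ε, Z-θ}
  D-δ: {Z-β, Z-ε}
  D-ε: {}
  D-ζ: {Z-γ, Z-ε}
No 2 sites suffice: every size-2 union leaves at least one demand point uncovered.
But {D-α, D-β, D-γ} covers everything, so the minimum is 3.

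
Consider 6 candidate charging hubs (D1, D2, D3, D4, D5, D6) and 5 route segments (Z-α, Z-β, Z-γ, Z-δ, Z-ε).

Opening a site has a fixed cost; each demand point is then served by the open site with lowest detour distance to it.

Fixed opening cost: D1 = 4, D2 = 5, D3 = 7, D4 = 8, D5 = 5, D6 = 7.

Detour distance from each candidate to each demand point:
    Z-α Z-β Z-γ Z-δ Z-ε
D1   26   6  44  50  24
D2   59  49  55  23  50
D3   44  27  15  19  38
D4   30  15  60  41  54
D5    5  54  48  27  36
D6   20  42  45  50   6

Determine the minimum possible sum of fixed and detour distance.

74

Open {D1, D3, D5, D6}: assign each demand point to its cheapest open site.
  Z-α→D5 5, Z-β→D1 6, Z-γ→D3 15, Z-δ→D3 19, Z-ε→D6 6
  detour distance 51, fixed 23 → total 74.
Compare {D1, D2, D3, D5, D6}: detour distance 51 + fixed 28 = 79.
Compare {D1, D3, D4, D5, D6}: detour distance 51 + fixed 31 = 82.
Compare {D1, D3, D6}: detour distance 66 + fixed 18 = 84.
All other subsets cost ≥ 79. Minimum total cost: 74.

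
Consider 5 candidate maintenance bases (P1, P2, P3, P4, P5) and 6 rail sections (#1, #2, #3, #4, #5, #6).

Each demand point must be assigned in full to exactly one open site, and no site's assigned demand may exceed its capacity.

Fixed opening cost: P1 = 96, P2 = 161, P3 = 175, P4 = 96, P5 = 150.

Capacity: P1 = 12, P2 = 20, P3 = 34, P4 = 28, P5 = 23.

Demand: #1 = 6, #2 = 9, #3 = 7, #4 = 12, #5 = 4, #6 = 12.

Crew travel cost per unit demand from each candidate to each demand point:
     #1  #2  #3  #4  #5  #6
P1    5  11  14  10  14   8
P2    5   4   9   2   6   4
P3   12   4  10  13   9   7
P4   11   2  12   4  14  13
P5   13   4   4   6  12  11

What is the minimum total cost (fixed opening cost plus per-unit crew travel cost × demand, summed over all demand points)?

586

Open {P4, P5}; cheapest assignment that respects the capacities:
  P4 (cap 28, load 27): #1, #2, #4 — cost 6×11 + 9×2 + 12×4 = 132
  P5 (cap 23, load 23): #3, #5, #6 — cost 7×4 + 4×12 + 12×11 = 208
  Shipping 340, fixed 246 → total 586.
  Any other capacity-feasible assignment to {P4, P5} ships for at least 340.
Compare {P3, P4}: its best feasible assignment gives total 593.
Compare {P1, P2, P4}: its best feasible assignment gives total 605.
Every other set of open sites that can feasibly serve all demand totals ≥ 593 even under its best assignment. Minimum: 586.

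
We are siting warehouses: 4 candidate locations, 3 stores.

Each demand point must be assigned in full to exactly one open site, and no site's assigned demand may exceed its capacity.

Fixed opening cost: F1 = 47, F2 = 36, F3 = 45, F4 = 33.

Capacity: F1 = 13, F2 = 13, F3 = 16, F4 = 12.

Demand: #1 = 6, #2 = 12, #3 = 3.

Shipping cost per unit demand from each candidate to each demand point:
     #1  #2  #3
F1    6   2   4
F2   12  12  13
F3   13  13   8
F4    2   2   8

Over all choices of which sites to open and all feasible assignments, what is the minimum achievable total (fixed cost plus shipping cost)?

Open {F1, F4}; cheapest assignment that respects the capacities:
  F1 (cap 13, load 12): #2 — cost 12×2 = 24
  F4 (cap 12, load 9): #1, #3 — cost 6×2 + 3×8 = 36
  Shipping 60, fixed 80 → total 140.
  Any other capacity-feasible assignment to {F1, F4} ships for at least 60.
Compare {F1, F2, F4}: its best feasible assignment gives total 176.
Compare {F1, F3, F4}: its best feasible assignment gives total 185.
Every other set of open sites that can feasibly serve all demand totals ≥ 176 even under its best assignment. Minimum: 140.

140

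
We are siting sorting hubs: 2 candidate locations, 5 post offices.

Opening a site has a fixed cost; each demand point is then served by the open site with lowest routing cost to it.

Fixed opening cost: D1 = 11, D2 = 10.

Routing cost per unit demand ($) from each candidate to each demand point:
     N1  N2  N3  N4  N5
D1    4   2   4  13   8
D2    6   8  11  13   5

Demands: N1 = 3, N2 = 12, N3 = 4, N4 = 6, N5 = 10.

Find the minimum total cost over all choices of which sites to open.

Open {D1, D2}: assign each demand point to its cheapest open site.
  N1→D1 3×4=12, N2→D1 12×2=24, N3→D1 4×4=16, N4→D1 6×13=78, N5→D2 10×5=50
  routing cost 180, fixed 21 → total 201.
Compare {D1}: routing cost 210 + fixed 11 = 221.
Compare {D2}: routing cost 286 + fixed 10 = 296.

201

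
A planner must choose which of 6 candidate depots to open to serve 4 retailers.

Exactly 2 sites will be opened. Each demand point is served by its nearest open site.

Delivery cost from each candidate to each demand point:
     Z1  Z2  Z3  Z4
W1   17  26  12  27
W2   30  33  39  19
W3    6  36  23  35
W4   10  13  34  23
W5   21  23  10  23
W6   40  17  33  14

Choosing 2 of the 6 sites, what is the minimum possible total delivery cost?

56

Open {W4, W5}.
  Z1→W4 10, Z2→W4 13, Z3→W5 10, Z4→W4 23  ⇒ total 56.
Compare {W1, W4}: total 58.
Compare {W1, W6}: total 60.
No size-2 selection does better; minimum is 56.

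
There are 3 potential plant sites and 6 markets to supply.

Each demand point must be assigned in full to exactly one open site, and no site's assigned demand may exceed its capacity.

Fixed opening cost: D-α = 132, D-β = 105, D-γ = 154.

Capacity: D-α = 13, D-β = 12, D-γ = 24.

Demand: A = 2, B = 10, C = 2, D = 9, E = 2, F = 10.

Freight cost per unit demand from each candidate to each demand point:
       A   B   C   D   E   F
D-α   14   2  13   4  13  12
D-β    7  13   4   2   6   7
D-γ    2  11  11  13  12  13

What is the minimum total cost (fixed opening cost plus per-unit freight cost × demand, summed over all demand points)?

553

Open {D-β, D-γ}; cheapest assignment that respects the capacities:
  D-β (cap 12, load 11): C, D — cost 2×4 + 9×2 = 26
  D-γ (cap 24, load 24): A, B, E, F — cost 2×2 + 10×11 + 2×12 + 10×13 = 268
  Shipping 294, fixed 259 → total 553.
  Any other capacity-feasible assignment to {D-β, D-γ} ships for at least 294.
Compare {D-α, D-β, D-γ}: its best feasible assignment gives total 595.
Compare {D-α, D-γ}: its best feasible assignment gives total 605.
Every other set of open sites that can feasibly serve all demand totals ≥ 595 even under its best assignment. Minimum: 553.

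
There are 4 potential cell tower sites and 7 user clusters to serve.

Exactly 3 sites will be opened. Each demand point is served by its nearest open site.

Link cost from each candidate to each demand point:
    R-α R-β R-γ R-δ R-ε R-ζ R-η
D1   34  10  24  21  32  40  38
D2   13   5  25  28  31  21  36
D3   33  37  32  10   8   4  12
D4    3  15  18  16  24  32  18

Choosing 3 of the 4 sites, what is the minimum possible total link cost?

60

Open {D2, D3, D4}.
  R-α→D4 3, R-β→D2 5, R-γ→D4 18, R-δ→D3 10, R-ε→D3 8, R-ζ→D3 4, R-η→D3 12  ⇒ total 60.
Compare {D1, D3, D4}: total 65.
Compare {D1, D2, D3}: total 76.
No size-3 selection does better; minimum is 60.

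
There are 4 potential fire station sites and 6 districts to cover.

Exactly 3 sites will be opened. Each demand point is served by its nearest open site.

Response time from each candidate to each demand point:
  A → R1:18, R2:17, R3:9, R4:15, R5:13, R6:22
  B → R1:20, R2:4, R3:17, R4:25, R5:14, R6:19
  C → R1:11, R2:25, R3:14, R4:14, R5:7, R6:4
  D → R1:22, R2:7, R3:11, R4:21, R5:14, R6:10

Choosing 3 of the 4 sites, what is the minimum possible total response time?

Open {A, B, C}.
  R1→C 11, R2→B 4, R3→A 9, R4→C 14, R5→C 7, R6→C 4  ⇒ total 49.
Compare {B, C, D}: total 51.
Compare {A, C, D}: total 52.
No size-3 selection does better; minimum is 49.

49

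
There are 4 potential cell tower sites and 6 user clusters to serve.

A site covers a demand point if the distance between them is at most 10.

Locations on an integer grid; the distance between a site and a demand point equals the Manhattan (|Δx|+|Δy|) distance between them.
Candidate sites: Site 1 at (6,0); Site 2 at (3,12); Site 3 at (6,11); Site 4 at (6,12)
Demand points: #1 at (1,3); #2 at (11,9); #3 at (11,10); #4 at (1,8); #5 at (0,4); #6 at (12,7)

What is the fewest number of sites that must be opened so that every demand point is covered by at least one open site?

2

Coverage sets (demand points within 10 of each site):
  Site 1: {#1, #5}
  Site 2: {#3, #4}
  Site 3: {#2, #3, #4, #6}
  Site 4: {#2, #3, #4}
No single site covers all 6 demand points.
But {Site 1, Site 3} covers everything, so the minimum is 2.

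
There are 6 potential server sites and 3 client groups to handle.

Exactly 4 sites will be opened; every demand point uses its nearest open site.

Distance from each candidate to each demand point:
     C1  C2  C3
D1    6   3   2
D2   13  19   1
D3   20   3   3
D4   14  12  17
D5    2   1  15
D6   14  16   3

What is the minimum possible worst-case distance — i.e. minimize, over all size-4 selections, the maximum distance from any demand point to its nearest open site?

Open {D1, D2, D3, D5}.
  Farthest demand point is C1 at distance 2 (to D5); all others are ≤ 2.
With {D1, D2, D4, D5} the worst case is 2.
With {D1, D2, D5, D6} the worst case is 2.
No size-4 selection achieves below 2.

2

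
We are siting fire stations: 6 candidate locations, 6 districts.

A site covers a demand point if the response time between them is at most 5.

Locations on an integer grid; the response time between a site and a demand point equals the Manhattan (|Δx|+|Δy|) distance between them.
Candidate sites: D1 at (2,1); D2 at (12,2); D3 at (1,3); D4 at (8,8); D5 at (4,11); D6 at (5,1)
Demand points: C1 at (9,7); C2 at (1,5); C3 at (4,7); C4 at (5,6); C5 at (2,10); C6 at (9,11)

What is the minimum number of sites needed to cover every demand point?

3

Coverage sets (demand points within 5 of each site):
  D1: {C2}
  D2: {}
  D3: {C2}
  D4: {C1, C3, C4, C6}
  D5: {C3, C5, C6}
  D6: {C4}
No 2 sites suffice: every size-2 union leaves at least one demand point uncovered.
But {D1, D4, D5} covers everything, so the minimum is 3.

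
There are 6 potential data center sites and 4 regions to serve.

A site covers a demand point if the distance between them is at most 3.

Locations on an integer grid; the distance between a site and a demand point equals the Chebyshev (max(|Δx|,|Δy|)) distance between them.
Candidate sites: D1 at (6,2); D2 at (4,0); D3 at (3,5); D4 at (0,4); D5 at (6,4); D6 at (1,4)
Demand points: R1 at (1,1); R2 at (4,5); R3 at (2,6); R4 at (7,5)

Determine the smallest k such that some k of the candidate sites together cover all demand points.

Coverage sets (demand points within 3 of each site):
  D1: {R2, R4}
  D2: {R1}
  D3: {R2, R3}
  D4: {R1, R3}
  D5: {R2, R4}
  D6: {R1, R2, R3}
No single site covers all 4 demand points.
But {D1, D4} covers everything, so the minimum is 2.

2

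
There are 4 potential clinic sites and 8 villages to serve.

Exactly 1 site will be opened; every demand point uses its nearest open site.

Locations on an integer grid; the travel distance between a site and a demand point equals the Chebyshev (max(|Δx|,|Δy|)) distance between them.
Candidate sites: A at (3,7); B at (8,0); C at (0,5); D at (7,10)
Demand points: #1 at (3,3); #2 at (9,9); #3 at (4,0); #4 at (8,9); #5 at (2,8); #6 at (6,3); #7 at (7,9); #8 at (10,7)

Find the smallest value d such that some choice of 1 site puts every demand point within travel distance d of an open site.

Open {A}.
  Farthest demand point is #3 at travel distance 7 (to A); all others are ≤ 7.
With {B} the worst case is 9.
With {C} the worst case is 10.
No size-1 selection achieves below 7.

7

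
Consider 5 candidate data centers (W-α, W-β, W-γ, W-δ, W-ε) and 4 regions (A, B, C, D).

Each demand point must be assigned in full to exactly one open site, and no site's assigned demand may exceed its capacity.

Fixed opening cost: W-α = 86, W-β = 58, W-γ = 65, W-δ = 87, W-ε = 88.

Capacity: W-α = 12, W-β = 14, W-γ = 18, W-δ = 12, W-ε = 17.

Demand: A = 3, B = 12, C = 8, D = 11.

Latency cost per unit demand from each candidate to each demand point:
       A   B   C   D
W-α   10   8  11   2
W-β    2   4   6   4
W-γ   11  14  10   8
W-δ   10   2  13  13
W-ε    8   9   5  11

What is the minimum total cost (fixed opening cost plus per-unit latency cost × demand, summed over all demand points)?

331

Open {W-α, W-β, W-δ}; cheapest assignment that respects the capacities:
  W-α (cap 12, load 11): D — cost 11×2 = 22
  W-β (cap 14, load 11): A, C — cost 3×2 + 8×6 = 54
  W-δ (cap 12, load 12): B — cost 12×2 = 24
  Shipping 100, fixed 231 → total 331.
  Any other capacity-feasible assignment to {W-α, W-β, W-δ} ships for at least 100.
Compare {W-β, W-δ, W-ε}: its best feasible assignment gives total 347.
Compare {W-β, W-γ, W-δ}: its best feasible assignment gives total 364.
Every other set of open sites that can feasibly serve all demand totals ≥ 347 even under its best assignment. Minimum: 331.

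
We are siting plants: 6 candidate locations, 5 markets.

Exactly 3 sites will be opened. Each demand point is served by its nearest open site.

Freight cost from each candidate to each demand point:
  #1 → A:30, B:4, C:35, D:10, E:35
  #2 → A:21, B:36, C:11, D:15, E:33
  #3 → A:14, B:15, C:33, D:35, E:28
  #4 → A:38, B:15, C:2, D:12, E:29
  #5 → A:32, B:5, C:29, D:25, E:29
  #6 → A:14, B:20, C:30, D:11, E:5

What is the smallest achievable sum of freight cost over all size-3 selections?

Open {#1, #4, #6}.
  A→#6 14, B→#1 4, C→#4 2, D→#1 10, E→#6 5  ⇒ total 35.
Compare {#4, #5, #6}: total 37.
Compare {#1, #2, #6}: total 44.
No size-3 selection does better; minimum is 35.

35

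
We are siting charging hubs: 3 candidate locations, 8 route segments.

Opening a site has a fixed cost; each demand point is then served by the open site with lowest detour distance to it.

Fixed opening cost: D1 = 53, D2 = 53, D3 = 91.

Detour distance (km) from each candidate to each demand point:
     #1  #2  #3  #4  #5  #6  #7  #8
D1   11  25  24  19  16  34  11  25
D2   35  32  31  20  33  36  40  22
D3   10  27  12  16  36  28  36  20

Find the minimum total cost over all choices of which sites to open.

218

Open {D1}: assign each demand point to its cheapest open site.
  #1→D1 11, #2→D1 25, #3→D1 24, #4→D1 19, #5→D1 16, #6→D1 34, #7→D1 11, #8→D1 25
  detour distance 165, fixed 53 → total 218.
Compare {D1, D2}: detour distance 162 + fixed 106 = 268.
Compare {D3}: detour distance 185 + fixed 91 = 276.
Compare {D1, D3}: detour distance 138 + fixed 144 = 282.
All other subsets cost ≥ 268. Minimum total cost: 218.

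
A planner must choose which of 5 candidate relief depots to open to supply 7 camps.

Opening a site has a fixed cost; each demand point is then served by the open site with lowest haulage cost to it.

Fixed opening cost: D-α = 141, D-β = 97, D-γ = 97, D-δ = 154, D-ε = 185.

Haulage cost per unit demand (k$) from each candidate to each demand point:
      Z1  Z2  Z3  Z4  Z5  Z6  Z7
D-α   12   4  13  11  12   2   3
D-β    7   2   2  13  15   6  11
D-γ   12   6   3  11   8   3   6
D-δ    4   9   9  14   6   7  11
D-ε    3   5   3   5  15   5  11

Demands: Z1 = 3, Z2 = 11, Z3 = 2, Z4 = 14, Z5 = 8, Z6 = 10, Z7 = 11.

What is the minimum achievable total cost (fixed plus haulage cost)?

519

Open {D-γ}: assign each demand point to its cheapest open site.
  Z1→D-γ 3×12=36, Z2→D-γ 11×6=66, Z3→D-γ 2×3=6, Z4→D-γ 14×11=154, Z5→D-γ 8×8=64, Z6→D-γ 10×3=30, Z7→D-γ 11×6=66
  haulage cost 422, fixed 97 → total 519.
Compare {D-α}: haulage cost 409 + fixed 141 = 550.
Compare {D-β, D-γ}: haulage cost 361 + fixed 194 = 555.
Compare {D-γ, D-ε}: haulage cost 300 + fixed 282 = 582.
All other subsets cost ≥ 550. Minimum total cost: 519.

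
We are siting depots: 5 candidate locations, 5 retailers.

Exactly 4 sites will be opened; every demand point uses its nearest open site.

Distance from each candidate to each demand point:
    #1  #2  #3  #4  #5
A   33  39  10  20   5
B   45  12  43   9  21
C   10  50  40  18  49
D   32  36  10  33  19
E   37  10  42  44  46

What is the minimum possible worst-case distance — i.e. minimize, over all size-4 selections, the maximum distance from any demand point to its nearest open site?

Open {A, B, C, E}.
  Farthest demand point is #1 at distance 10 (to C); all others are ≤ 10.
With {A, B, C, D} the worst case is 12.
With {A, C, D, E} the worst case is 18.
No size-4 selection achieves below 10.

10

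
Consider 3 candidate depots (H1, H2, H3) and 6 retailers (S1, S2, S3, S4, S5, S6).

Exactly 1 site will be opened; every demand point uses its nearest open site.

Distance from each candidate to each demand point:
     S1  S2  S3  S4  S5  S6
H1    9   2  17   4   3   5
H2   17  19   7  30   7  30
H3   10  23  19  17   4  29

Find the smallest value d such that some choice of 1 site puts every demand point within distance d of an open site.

17

Open {H1}.
  Farthest demand point is S3 at distance 17 (to H1); all others are ≤ 17.
With {H3} the worst case is 29.
With {H2} the worst case is 30.
No size-1 selection achieves below 17.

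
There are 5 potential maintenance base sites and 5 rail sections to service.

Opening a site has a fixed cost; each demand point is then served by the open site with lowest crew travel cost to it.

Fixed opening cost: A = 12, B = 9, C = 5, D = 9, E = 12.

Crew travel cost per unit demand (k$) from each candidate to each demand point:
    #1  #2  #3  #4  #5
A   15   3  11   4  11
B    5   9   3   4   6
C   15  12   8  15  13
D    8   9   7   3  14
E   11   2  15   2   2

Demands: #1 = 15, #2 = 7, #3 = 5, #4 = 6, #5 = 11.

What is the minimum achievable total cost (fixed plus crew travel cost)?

159

Open {B, E}: assign each demand point to its cheapest open site.
  #1→B 15×5=75, #2→E 7×2=14, #3→B 5×3=15, #4→E 6×2=12, #5→E 11×2=22
  crew travel cost 138, fixed 21 → total 159.
Compare {B, C, E}: crew travel cost 138 + fixed 26 = 164.
Compare {B, D, E}: crew travel cost 138 + fixed 30 = 168.
Compare {A, B, E}: crew travel cost 138 + fixed 33 = 171.
All other subsets cost ≥ 164. Minimum total cost: 159.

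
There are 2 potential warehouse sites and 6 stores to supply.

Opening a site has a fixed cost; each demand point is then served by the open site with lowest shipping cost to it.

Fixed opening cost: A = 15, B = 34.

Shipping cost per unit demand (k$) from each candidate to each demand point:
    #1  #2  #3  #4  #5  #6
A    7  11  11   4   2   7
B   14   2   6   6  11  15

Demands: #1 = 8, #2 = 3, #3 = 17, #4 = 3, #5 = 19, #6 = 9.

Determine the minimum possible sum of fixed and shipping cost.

Open {A, B}: assign each demand point to its cheapest open site.
  #1→A 8×7=56, #2→B 3×2=6, #3→B 17×6=102, #4→A 3×4=12, #5→A 19×2=38, #6→A 9×7=63
  shipping cost 277, fixed 49 → total 326.
Compare {A}: shipping cost 389 + fixed 15 = 404.
Compare {B}: shipping cost 582 + fixed 34 = 616.

326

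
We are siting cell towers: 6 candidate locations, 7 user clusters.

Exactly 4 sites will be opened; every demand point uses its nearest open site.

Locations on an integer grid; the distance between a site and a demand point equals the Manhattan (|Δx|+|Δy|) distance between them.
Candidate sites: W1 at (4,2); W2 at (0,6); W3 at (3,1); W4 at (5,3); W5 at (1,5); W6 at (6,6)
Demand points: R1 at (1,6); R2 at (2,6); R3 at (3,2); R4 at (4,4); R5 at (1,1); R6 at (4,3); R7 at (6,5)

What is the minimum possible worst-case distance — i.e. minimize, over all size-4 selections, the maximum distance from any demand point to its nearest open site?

2

Open {W1, W2, W3, W6}.
  Farthest demand point is R2 at distance 2 (to W2); all others are ≤ 2.
With {W1, W3, W5, W6} the worst case is 2.
With {W2, W3, W4, W6} the worst case is 2.
No size-4 selection achieves below 2.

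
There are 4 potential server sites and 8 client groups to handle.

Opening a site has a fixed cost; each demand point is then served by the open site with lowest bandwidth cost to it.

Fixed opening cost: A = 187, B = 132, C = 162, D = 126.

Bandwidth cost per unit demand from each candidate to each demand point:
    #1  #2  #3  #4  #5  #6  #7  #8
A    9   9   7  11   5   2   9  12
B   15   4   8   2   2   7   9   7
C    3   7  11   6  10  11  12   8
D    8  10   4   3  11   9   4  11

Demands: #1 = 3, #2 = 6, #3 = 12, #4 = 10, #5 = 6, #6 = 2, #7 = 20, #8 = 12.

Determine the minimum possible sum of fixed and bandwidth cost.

564

Open {B, D}: assign each demand point to its cheapest open site.
  #1→D 3×8=24, #2→B 6×4=24, #3→D 12×4=48, #4→B 10×2=20, #5→B 6×2=12, #6→B 2×7=14, #7→D 20×4=80, #8→B 12×7=84
  bandwidth cost 306, fixed 258 → total 564.
Compare {D}: bandwidth cost 458 + fixed 126 = 584.
Compare {B}: bandwidth cost 475 + fixed 132 = 607.
Compare {C, D}: bandwidth cost 383 + fixed 288 = 671.
All other subsets cost ≥ 584. Minimum total cost: 564.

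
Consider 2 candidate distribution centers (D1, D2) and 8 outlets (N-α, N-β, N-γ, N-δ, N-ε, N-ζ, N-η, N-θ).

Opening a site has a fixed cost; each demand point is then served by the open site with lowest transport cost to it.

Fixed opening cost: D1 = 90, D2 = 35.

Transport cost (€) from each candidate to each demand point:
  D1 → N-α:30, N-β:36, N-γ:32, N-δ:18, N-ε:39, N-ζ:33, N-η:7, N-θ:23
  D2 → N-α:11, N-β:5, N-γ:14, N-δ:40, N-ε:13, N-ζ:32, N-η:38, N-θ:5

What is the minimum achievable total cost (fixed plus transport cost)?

Open {D2}: assign each demand point to its cheapest open site.
  N-α→D2 11, N-β→D2 5, N-γ→D2 14, N-δ→D2 40, N-ε→D2 13, N-ζ→D2 32, N-η→D2 38, N-θ→D2 5
  transport cost 158, fixed 35 → total 193.
Compare {D1, D2}: transport cost 105 + fixed 125 = 230.
Compare {D1}: transport cost 218 + fixed 90 = 308.

193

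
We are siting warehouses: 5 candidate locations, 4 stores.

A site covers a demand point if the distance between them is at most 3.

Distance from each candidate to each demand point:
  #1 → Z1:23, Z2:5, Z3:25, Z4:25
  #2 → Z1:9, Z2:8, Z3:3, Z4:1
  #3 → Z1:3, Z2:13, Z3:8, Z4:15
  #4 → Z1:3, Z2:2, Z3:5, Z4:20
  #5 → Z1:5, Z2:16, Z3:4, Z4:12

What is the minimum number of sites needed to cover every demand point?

Coverage sets (demand points within 3 of each site):
  #1: {}
  #2: {Z3, Z4}
  #3: {Z1}
  #4: {Z1, Z2}
  #5: {}
No single site covers all 4 demand points.
But {#2, #4} covers everything, so the minimum is 2.

2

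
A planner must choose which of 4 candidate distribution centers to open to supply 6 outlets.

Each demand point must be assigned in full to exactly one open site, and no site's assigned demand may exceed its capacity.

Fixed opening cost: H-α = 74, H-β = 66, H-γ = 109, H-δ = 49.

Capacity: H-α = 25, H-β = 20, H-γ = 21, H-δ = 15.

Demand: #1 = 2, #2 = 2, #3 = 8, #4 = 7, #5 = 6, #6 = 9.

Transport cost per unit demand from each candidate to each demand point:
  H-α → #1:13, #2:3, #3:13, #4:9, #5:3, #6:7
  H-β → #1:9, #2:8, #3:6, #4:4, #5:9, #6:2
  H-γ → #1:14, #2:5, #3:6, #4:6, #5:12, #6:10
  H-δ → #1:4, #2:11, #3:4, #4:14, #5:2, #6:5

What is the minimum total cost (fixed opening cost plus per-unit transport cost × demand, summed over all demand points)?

Open {H-β, H-δ}; cheapest assignment that respects the capacities:
  H-β (cap 20, load 20): #1, #2, #4, #6 — cost 2×9 + 2×8 + 7×4 + 9×2 = 80
  H-δ (cap 15, load 14): #3, #5 — cost 8×4 + 6×2 = 44
  Shipping 124, fixed 115 → total 239.
  Any other capacity-feasible assignment to {H-β, H-δ} ships for at least 124.
Compare {H-α, H-β, H-δ}: its best feasible assignment gives total 299.
Compare {H-α, H-β}: its best feasible assignment gives total 311.
Every other set of open sites that can feasibly serve all demand totals ≥ 299 even under its best assignment. Minimum: 239.

239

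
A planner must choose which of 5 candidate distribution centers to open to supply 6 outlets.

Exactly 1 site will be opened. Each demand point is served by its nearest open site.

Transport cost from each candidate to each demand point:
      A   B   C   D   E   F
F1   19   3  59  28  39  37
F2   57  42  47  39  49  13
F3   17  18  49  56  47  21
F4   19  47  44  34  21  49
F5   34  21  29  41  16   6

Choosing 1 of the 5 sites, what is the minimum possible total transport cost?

Open {F5}.
  A→F5 34, B→F5 21, C→F5 29, D→F5 41, E→F5 16, F→F5 6  ⇒ total 147.
Compare {F1}: total 185.
Compare {F3}: total 208.
No size-1 selection does better; minimum is 147.

147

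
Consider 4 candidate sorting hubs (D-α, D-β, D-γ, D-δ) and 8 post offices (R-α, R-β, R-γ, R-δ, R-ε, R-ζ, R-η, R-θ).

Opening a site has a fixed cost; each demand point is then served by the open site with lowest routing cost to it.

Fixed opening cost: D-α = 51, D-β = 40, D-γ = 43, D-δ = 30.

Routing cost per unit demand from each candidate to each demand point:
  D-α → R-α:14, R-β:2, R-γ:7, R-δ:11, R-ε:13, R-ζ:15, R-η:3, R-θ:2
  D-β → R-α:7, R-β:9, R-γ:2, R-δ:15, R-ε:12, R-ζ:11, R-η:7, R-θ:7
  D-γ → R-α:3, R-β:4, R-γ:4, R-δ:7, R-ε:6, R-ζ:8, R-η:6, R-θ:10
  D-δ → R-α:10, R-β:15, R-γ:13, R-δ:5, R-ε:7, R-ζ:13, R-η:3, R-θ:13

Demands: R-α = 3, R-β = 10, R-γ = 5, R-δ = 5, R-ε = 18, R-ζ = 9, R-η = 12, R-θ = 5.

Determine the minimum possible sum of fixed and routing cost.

Open {D-α, D-γ}: assign each demand point to its cheapest open site.
  R-α→D-γ 3×3=9, R-β→D-α 10×2=20, R-γ→D-γ 5×4=20, R-δ→D-γ 5×7=35, R-ε→D-γ 18×6=108, R-ζ→D-γ 9×8=72, R-η→D-α 12×3=36, R-θ→D-α 5×2=10
  routing cost 310, fixed 94 → total 404.
Compare {D-α, D-γ, D-δ}: routing cost 300 + fixed 124 = 424.
Compare {D-γ, D-δ}: routing cost 360 + fixed 73 = 433.
Compare {D-α, D-β, D-γ}: routing cost 300 + fixed 134 = 434.
All other subsets cost ≥ 424. Minimum total cost: 404.

404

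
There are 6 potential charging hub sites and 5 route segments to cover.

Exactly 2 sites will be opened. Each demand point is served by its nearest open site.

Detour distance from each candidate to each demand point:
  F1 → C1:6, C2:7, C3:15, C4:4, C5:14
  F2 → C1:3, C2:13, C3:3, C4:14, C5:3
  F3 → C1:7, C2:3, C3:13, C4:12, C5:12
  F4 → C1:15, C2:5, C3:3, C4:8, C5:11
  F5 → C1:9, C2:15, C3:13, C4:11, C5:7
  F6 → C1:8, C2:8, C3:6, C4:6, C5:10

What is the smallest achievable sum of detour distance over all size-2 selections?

Open {F1, F2}.
  C1→F2 3, C2→F1 7, C3→F2 3, C4→F1 4, C5→F2 3  ⇒ total 20.
Compare {F2, F4}: total 22.
Compare {F2, F6}: total 23.
No size-2 selection does better; minimum is 20.

20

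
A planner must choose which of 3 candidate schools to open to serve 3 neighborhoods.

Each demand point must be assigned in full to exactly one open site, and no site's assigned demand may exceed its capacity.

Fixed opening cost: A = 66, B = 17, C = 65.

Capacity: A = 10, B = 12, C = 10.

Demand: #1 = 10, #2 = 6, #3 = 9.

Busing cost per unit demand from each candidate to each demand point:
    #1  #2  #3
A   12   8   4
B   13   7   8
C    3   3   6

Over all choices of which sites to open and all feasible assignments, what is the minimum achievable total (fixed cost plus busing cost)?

Open {A, B, C}; cheapest assignment that respects the capacities:
  A (cap 10, load 9): #3 — cost 9×4 = 36
  B (cap 12, load 6): #2 — cost 6×7 = 42
  C (cap 10, load 10): #1 — cost 10×3 = 30
  Shipping 108, fixed 148 → total 256.
  Any other capacity-feasible assignment to {A, B, C} ships for at least 108.
Total demand is 25 and no other set of sites has combined capacity ≥ 25, so {A, B, C} is the only feasible choice of open sites. Minimum: 256.

256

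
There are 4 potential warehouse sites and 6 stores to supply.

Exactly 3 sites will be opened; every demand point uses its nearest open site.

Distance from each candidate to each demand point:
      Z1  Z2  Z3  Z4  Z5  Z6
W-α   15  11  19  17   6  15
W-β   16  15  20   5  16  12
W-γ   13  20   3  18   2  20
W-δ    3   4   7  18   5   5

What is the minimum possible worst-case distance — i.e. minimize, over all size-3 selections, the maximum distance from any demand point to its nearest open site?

Open {W-β, W-γ, W-δ}.
  Farthest demand point is Z4 at distance 5 (to W-β); all others are ≤ 5.
With {W-α, W-β, W-δ} the worst case is 7.
With {W-α, W-β, W-γ} the worst case is 13.
No size-3 selection achieves below 5.

5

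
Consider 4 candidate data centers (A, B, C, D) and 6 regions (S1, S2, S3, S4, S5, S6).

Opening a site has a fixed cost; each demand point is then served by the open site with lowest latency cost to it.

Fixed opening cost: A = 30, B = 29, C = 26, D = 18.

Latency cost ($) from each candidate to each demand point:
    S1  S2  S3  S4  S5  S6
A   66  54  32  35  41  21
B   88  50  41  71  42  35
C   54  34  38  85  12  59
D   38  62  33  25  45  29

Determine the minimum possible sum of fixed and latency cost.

Open {C, D}: assign each demand point to its cheapest open site.
  S1→D 38, S2→C 34, S3→D 33, S4→D 25, S5→C 12, S6→D 29
  latency cost 171, fixed 44 → total 215.
Compare {A, C, D}: latency cost 162 + fixed 74 = 236.
Compare {A, C}: latency cost 188 + fixed 56 = 244.
Compare {B, C, D}: latency cost 171 + fixed 73 = 244.
All other subsets cost ≥ 236. Minimum total cost: 215.

215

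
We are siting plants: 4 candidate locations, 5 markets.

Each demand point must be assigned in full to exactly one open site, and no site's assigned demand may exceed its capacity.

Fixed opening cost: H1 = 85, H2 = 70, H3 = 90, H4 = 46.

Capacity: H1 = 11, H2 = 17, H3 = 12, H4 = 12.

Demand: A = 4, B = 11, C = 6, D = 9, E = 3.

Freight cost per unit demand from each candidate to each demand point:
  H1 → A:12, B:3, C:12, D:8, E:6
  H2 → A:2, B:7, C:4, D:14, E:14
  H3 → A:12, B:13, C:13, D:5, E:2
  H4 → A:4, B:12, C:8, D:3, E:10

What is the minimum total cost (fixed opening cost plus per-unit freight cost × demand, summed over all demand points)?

323

Open {H1, H2, H4}; cheapest assignment that respects the capacities:
  H1 (cap 11, load 11): B — cost 11×3 = 33
  H2 (cap 17, load 10): A, C — cost 4×2 + 6×4 = 32
  H4 (cap 12, load 12): D, E — cost 9×3 + 3×10 = 57
  Shipping 122, fixed 201 → total 323.
  Any other capacity-feasible assignment to {H1, H2, H4} ships for at least 122.
Compare {H1, H2, H3}: its best feasible assignment gives total 361.
Compare {H1, H3, H4}: its best feasible assignment gives total 369.
Every other set of open sites that can feasibly serve all demand totals ≥ 361 even under its best assignment. Minimum: 323.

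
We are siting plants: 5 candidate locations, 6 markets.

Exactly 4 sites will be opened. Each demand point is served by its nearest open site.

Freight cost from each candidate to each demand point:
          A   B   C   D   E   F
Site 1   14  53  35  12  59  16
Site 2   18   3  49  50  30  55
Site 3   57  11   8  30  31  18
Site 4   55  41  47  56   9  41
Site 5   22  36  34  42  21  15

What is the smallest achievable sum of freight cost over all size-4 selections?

62

Open {Site 1, Site 2, Site 3, Site 4}.
  A→Site 1 14, B→Site 2 3, C→Site 3 8, D→Site 1 12, E→Site 4 9, F→Site 1 16  ⇒ total 62.
Compare {Site 1, Site 3, Site 4, Site 5}: total 69.
Compare {Site 1, Site 2, Site 3, Site 5}: total 73.
No size-4 selection does better; minimum is 62.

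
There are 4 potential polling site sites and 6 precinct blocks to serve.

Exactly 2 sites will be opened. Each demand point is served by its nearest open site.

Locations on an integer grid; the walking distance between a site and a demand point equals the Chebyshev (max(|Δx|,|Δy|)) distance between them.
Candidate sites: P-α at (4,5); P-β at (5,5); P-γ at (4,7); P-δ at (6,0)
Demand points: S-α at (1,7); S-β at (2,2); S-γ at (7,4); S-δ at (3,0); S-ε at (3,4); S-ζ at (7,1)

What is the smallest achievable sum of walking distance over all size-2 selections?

14

Open {P-α, P-δ}.
  S-α→P-α 3, S-β→P-α 3, S-γ→P-α 3, S-δ→P-δ 3, S-ε→P-α 1, S-ζ→P-δ 1  ⇒ total 14.
Compare {P-β, P-δ}: total 15.
Compare {P-γ, P-δ}: total 17.
No size-2 selection does better; minimum is 14.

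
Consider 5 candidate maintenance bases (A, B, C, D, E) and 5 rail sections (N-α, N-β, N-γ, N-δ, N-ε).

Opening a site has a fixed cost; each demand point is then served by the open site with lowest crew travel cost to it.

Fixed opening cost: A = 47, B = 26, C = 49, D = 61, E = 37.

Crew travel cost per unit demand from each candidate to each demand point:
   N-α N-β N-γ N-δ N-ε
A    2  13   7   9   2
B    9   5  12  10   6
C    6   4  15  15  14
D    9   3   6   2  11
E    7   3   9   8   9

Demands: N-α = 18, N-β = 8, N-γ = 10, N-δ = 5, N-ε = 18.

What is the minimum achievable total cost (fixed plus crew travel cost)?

Open {A, D}: assign each demand point to its cheapest open site.
  N-α→A 18×2=36, N-β→D 8×3=24, N-γ→D 10×6=60, N-δ→D 5×2=10, N-ε→A 18×2=36
  crew travel cost 166, fixed 108 → total 274.
Compare {A, E}: crew travel cost 206 + fixed 84 = 290.
Compare {A, B}: crew travel cost 227 + fixed 73 = 300.
Compare {A, B, D}: crew travel cost 166 + fixed 134 = 300.
All other subsets cost ≥ 290. Minimum total cost: 274.

274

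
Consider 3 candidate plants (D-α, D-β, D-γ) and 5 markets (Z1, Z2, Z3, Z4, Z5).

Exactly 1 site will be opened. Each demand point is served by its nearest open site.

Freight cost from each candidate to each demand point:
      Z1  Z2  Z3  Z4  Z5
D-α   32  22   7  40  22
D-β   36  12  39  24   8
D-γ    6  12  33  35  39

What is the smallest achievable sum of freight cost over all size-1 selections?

119

Open {D-β}.
  Z1→D-β 36, Z2→D-β 12, Z3→D-β 39, Z4→D-β 24, Z5→D-β 8  ⇒ total 119.
Compare {D-α}: total 123.
Compare {D-γ}: total 125.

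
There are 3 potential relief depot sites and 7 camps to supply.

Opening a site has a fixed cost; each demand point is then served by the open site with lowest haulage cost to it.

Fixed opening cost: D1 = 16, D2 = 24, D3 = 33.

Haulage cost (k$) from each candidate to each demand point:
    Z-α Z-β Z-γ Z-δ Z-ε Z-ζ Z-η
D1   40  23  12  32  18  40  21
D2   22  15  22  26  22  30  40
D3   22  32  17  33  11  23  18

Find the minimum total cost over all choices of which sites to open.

184

Open {D1, D2}: assign each demand point to its cheapest open site.
  Z-α→D2 22, Z-β→D2 15, Z-γ→D1 12, Z-δ→D2 26, Z-ε→D1 18, Z-ζ→D2 30, Z-η→D1 21
  haulage cost 144, fixed 40 → total 184.
Compare {D3}: haulage cost 156 + fixed 33 = 189.
Compare {D2, D3}: haulage cost 132 + fixed 57 = 189.
Compare {D1, D3}: haulage cost 141 + fixed 49 = 190.
All other subsets cost ≥ 189. Minimum total cost: 184.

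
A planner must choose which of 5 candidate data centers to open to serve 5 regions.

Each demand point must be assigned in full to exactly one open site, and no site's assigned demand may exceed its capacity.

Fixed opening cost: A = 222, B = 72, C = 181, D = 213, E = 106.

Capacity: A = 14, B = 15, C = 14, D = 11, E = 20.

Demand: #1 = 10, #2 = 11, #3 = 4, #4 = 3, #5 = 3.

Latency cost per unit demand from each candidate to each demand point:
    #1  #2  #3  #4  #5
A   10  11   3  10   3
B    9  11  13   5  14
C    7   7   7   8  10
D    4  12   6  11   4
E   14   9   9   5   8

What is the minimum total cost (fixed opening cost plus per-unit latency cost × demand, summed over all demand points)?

Open {B, E}; cheapest assignment that respects the capacities:
  B (cap 15, load 13): #1, #4 — cost 10×9 + 3×5 = 105
  E (cap 20, load 18): #2, #3, #5 — cost 11×9 + 4×9 + 3×8 = 159
  Shipping 264, fixed 178 → total 442.
  Any other capacity-feasible assignment to {B, E} ships for at least 264.
Compare {C, E}: its best feasible assignment gives total 523.
Compare {A, E}: its best feasible assignment gives total 578.
Every other set of open sites that can feasibly serve all demand totals ≥ 523 even under its best assignment. Minimum: 442.

442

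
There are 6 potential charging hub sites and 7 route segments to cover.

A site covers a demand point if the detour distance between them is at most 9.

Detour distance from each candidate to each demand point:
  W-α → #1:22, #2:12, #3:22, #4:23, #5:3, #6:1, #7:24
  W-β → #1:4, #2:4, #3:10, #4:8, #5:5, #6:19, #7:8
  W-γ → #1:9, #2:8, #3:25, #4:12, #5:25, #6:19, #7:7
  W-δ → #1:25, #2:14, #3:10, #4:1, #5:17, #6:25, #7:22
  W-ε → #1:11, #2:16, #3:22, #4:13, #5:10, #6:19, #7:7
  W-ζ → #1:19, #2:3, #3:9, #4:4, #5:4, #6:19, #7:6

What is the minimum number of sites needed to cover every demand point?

3

Coverage sets (demand points within 9 of each site):
  W-α: {#5, #6}
  W-β: {#1, #2, #4, #5, #7}
  W-γ: {#1, #2, #7}
  W-δ: {#4}
  W-ε: {#7}
  W-ζ: {#2, #3, #4, #5, #7}
No 2 sites suffice: every size-2 union leaves at least one demand point uncovered.
But {W-α, W-β, W-ζ} covers everything, so the minimum is 3.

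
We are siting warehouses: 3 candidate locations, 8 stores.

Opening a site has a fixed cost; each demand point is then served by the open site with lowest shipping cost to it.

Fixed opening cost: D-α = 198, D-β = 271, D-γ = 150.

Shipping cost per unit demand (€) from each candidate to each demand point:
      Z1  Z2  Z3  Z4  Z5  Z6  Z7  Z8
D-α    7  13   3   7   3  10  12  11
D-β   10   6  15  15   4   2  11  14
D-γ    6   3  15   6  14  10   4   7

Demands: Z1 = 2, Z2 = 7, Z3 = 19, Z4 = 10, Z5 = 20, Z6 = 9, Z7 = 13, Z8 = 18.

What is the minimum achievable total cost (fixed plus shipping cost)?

826

Open {D-α, D-γ}: assign each demand point to its cheapest open site.
  Z1→D-γ 2×6=12, Z2→D-γ 7×3=21, Z3→D-α 19×3=57, Z4→D-γ 10×6=60, Z5→D-α 20×3=60, Z6→D-α 9×10=90, Z7→D-γ 13×4=52, Z8→D-γ 18×7=126
  shipping cost 478, fixed 348 → total 826.
Compare {D-α}: shipping cost 736 + fixed 198 = 934.
Compare {D-α, D-β, D-γ}: shipping cost 406 + fixed 619 = 1025.
Compare {D-α, D-β}: shipping cost 602 + fixed 469 = 1071.
All other subsets cost ≥ 934. Minimum total cost: 826.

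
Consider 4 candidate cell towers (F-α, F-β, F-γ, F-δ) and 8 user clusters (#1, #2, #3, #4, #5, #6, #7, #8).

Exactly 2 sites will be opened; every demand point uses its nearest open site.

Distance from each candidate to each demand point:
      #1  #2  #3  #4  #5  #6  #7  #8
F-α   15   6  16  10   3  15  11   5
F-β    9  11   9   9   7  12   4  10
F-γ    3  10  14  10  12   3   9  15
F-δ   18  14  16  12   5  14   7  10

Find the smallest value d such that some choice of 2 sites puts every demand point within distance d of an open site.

Open {F-β, F-γ}.
  Farthest demand point is #2 at distance 10 (to F-γ); all others are ≤ 10.
With {F-α, F-β} the worst case is 12.
With {F-β, F-δ} the worst case is 12.
No size-2 selection achieves below 10.

10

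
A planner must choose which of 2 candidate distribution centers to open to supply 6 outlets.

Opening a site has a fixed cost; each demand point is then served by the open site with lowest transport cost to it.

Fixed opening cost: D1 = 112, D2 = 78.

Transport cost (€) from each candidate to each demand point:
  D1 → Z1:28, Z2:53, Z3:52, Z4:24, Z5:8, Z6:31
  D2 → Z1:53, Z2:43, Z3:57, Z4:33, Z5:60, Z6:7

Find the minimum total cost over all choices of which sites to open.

308

Open {D1}: assign each demand point to its cheapest open site.
  Z1→D1 28, Z2→D1 53, Z3→D1 52, Z4→D1 24, Z5→D1 8, Z6→D1 31
  transport cost 196, fixed 112 → total 308.
Compare {D2}: transport cost 253 + fixed 78 = 331.
Compare {D1, D2}: transport cost 162 + fixed 190 = 352.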